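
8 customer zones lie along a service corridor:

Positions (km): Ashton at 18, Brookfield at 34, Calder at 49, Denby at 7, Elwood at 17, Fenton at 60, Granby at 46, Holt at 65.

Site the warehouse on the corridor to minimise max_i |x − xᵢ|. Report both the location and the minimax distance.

location 36, max distance 29

The 1-center on a line is the midpoint of the two extreme points: leftmost at 7, rightmost at 65.
Optimal location = (7 + 65)/2 = 36; maximum distance = (65 − 7)/2 = 29.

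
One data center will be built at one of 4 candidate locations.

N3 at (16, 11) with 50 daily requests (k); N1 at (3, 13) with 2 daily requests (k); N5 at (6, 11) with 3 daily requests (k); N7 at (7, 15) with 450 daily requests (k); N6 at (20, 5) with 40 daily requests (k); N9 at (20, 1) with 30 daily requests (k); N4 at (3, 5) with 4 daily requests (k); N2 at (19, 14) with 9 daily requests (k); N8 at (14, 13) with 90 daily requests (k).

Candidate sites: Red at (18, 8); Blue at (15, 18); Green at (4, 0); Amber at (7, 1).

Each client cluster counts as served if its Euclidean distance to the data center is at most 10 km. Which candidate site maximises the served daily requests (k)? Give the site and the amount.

Blue, covering 599

Coverage radius r = 10 km; a point is covered iff (Δx)²+(Δy)² ≤ 10² = 100.
  Red (18, 8): covers {N3, N6, N9, N2, N8} → 219
  Blue (15, 18): covers {N3, N7, N2, N8} → 599
  Green (4, 0): covers {N4} → 4
  Amber (7, 1): covers {N4} → 4
Maximum coverage at Blue: 599 daily requests (k).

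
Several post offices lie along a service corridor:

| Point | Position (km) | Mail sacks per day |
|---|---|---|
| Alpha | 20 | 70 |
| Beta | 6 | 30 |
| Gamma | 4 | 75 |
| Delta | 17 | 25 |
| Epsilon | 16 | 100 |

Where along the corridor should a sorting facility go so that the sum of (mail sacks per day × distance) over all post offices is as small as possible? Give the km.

x = 16

For a sum of weighted absolute distances on a line, the optimum is the weighted median (not the mean). Total weight W = 300; half-weight = 150.
Sort by position and accumulate weight:
  km 4 (Gamma, w=75) → cum 75
  km 6 (Beta, w=30) → cum 105
  km 16 (Epsilon, w=100) → cum 205  ≥ 150 → median here
  km 17 (Delta, w=25) → cum 230
  km 20 (Alpha, w=70) → cum 300
Optimal location: km 16.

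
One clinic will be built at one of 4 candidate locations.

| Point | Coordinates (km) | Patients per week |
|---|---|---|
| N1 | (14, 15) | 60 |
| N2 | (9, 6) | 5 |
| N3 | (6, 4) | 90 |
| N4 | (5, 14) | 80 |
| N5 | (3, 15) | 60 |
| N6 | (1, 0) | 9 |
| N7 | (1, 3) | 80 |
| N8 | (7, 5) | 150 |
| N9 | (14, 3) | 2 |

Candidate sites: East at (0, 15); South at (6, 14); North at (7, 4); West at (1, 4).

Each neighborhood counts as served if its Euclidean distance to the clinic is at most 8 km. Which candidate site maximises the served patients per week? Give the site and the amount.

North, covering 336

Coverage radius r = 8 km; a point is covered iff (Δx)²+(Δy)² ≤ 8² = 64.
  East (0, 15): covers {N4, N5} → 140
  South (6, 14): covers {N4, N5} → 140
  North (7, 4): covers {N2, N3, N6, N7, N8, N9} → 336
  West (1, 4): covers {N3, N6, N7, N8} → 329
Maximum coverage at North: 336 patients per week.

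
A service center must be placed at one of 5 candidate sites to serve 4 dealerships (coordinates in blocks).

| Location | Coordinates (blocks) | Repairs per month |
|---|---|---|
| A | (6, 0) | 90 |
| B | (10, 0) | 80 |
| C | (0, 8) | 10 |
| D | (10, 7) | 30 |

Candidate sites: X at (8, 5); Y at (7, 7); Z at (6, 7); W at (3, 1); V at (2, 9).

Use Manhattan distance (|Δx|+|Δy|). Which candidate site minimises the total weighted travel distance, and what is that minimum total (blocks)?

Total weighted distance at each candidate:
  X (8, 5): total = 1420
  Y (7, 7): total = 1690
  Z (6, 7): total = 1700
  W (3, 1): total = 1490
  V (2, 9): total = 2860
Minimum is at X with total 1420 blocks.

X, total 1420 blocks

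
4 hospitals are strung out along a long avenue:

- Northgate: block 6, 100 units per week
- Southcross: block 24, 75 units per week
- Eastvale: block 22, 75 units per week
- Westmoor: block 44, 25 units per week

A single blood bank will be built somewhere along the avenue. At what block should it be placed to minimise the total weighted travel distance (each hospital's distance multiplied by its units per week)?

For a sum of weighted absolute distances on a line, the optimum is the weighted median (not the mean). Total weight W = 275; half-weight = 137.5.
Sort by position and accumulate weight:
  block 6 (Northgate, w=100) → cum 100
  block 22 (Eastvale, w=75) → cum 175  ≥ 137.5 → median here
  block 24 (Southcross, w=75) → cum 250
  block 44 (Westmoor, w=25) → cum 275
Optimal location: block 22.

x = 22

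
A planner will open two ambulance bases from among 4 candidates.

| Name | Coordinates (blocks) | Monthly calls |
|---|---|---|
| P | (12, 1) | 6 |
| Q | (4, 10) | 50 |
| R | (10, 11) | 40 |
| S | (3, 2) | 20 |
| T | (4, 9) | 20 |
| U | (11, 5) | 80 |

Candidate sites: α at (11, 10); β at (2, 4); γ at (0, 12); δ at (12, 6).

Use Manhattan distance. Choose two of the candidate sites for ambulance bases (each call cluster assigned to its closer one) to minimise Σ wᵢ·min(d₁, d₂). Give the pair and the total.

{α, δ}, total 1040

Evaluate every pair (each demand assigned to the nearer of the two):
  {α, δ}: total = 1040
  {β, δ}: total = 1070
  {α, β}: total = 1090
  {γ, δ}: total = 1170
  {α, γ}: total = 1240
  {β, γ}: total = 1818
Best pair: {α, δ} with total 1040.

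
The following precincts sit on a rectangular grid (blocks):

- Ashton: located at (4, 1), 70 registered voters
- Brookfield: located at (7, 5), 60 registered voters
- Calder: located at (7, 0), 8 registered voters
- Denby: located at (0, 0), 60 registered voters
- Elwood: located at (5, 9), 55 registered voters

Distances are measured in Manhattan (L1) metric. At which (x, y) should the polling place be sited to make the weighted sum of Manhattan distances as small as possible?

Manhattan distance separates: Σwᵢ(|x−xᵢ|+|y−yᵢ|) = Σwᵢ|x−xᵢ| + Σwᵢ|y−yᵢ|, so x and y are optimised independently as 1-D weighted medians.
Total weight W = 253; half = 126.5.
x-coordinate, sorted with cumulative weight:
  x=0 (Denby, w=60) cum 60
  x=4 (Ashton, w=70) cum 130  ← median
  x=5 (Elwood, w=55) cum 185
  x=7 (Brookfield, w=60) cum 245
  x=7 (Calder, w=8) cum 253
⇒ x* = 4
y-coordinate, sorted with cumulative weight:
  y=0 (Calder, w=8) cum 8
  y=0 (Denby, w=60) cum 68
  y=1 (Ashton, w=70) cum 138  ← median
  y=5 (Brookfield, w=60) cum 198
  y=9 (Elwood, w=55) cum 253
⇒ y* = 1

(4, 1)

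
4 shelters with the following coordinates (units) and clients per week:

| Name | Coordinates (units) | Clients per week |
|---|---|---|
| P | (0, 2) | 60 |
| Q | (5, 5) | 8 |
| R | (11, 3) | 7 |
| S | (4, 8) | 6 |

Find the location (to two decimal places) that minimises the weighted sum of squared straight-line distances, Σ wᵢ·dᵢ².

The minimiser of Σwᵢ‖p−pᵢ‖² is the weighted centroid p* = (Σwᵢpᵢ)/(Σwᵢ).
Σwᵢ = 81.
Σwᵢxᵢ = 60·0 + 8·5 + 7·11 + 6·4 = 141.
Σwᵢyᵢ = 60·2 + 8·5 + 7·3 + 6·8 = 229.
x* = 141/81 = 1.74, y* = 229/81 = 2.83.

(1.74, 2.83)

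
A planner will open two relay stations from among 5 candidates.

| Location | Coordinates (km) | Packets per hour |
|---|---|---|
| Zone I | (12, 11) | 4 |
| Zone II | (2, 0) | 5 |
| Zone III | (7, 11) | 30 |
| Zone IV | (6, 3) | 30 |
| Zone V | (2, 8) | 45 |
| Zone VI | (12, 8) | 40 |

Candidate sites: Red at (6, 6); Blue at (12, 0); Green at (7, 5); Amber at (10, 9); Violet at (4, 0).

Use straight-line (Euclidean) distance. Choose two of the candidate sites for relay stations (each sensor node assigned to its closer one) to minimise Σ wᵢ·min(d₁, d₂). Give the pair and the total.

Evaluate every pair (each demand assigned to the nearer of the two):
  {Red, Amber}: total = 536.2
  {Green, Amber}: total = 573.8
  {Amber, Violet}: total = 689.9
  {Red, Green}: total = 721.1
  {Red, Violet}: total = 738.4
  {Red, Blue}: total = 764.5
  {Green, Violet}: total = 784.0
  {Blue, Green}: total = 809.3
  {Blue, Amber}: total = 823.0
  {Blue, Violet}: total = 1195.3
Best pair: {Red, Amber} with total 536.2.

{Red, Amber}, total 536.2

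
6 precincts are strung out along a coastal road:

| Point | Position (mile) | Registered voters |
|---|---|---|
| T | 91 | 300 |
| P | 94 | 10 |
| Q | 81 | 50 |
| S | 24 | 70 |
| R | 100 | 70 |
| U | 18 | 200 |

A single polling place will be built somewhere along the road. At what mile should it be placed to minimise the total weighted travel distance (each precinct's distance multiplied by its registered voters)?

For a sum of weighted absolute distances on a line, the optimum is the weighted median (not the mean). Total weight W = 700; half-weight = 350.
Sort by position and accumulate weight:
  mile 18 (U, w=200) → cum 200
  mile 24 (S, w=70) → cum 270
  mile 81 (Q, w=50) → cum 320
  mile 91 (T, w=300) → cum 620  ≥ 350 → median here
  mile 94 (P, w=10) → cum 630
  mile 100 (R, w=70) → cum 700
Optimal location: mile 91.

x = 91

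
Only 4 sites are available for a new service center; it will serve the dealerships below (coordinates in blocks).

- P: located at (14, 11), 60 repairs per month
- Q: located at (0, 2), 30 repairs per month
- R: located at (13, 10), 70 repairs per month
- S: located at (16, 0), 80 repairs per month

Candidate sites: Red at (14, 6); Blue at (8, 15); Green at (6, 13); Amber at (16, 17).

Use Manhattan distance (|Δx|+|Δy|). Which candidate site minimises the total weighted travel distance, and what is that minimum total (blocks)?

Red, total 1830 blocks

Total weighted distance at each candidate:
  Red (14, 6): total = 1830
  Blue (8, 15): total = 3770
  Green (6, 13): total = 3650
  Amber (16, 17): total = 3470
Minimum is at Red with total 1830 blocks.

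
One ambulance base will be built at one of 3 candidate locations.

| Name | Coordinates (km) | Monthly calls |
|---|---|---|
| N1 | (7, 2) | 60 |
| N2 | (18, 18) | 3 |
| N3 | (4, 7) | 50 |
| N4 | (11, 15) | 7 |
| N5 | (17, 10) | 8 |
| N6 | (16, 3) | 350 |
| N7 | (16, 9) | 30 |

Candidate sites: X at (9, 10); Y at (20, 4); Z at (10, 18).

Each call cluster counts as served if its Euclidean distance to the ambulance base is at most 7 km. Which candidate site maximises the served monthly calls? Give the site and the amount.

Y, covering 388

Coverage radius r = 7 km; a point is covered iff (Δx)²+(Δy)² ≤ 7² = 49.
  X (9, 10): covers {N3, N4} → 57
  Y (20, 4): covers {N5, N6, N7} → 388
  Z (10, 18): covers {N4} → 7
Maximum coverage at Y: 388 monthly calls.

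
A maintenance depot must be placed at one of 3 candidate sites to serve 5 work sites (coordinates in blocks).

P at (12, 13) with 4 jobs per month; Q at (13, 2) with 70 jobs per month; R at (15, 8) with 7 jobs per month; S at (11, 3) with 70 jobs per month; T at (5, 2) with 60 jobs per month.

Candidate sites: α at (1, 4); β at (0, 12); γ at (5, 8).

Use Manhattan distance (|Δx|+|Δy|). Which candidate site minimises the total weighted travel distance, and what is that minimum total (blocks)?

γ, total 2228 blocks

Total weighted distance at each candidate:
  α (1, 4): total = 2316
  β (0, 12): total = 4095
  γ (5, 8): total = 2228
Minimum is at γ with total 2228 blocks.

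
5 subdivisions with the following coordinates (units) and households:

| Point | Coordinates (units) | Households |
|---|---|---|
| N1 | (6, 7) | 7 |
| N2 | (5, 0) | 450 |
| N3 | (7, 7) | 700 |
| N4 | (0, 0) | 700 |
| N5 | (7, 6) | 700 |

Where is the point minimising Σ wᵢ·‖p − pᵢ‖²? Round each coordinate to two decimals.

The minimiser of Σwᵢ‖p−pᵢ‖² is the weighted centroid p* = (Σwᵢpᵢ)/(Σwᵢ).
Σwᵢ = 2557.
Σwᵢxᵢ = 7·6 + 450·5 + 700·7 + 700·0 + 700·7 = 12092.
Σwᵢyᵢ = 7·7 + 450·0 + 700·7 + 700·0 + 700·6 = 9149.
x* = 12092/2557 = 4.73, y* = 9149/2557 = 3.58.

(4.73, 3.58)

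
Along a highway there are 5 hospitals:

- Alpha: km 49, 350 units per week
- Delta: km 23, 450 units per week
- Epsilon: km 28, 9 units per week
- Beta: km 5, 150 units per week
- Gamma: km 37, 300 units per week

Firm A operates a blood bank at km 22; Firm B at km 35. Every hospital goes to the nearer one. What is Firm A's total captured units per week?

The indifferent point is the midpoint (22+35)/2 = 28.5; hospitals left of it (closer to Firm A at 22) go to Firm A, those right go to Firm B.
  Beta at 5 (w=150) → Firm A
  Delta at 23 (w=450) → Firm A
  Epsilon at 28 (w=9) → Firm A
  Gamma at 37 (w=300) → Firm B
  Alpha at 49 (w=350) → Firm B
Firm A captures 609; Firm B captures 650.

609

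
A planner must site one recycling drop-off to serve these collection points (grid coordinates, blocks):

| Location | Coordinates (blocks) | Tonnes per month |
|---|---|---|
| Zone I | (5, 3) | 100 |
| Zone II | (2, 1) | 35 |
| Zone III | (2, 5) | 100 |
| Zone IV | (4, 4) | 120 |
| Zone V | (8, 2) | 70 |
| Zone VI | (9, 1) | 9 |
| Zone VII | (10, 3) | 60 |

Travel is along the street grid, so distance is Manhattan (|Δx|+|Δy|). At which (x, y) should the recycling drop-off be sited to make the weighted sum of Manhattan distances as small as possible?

(4, 3)

Manhattan distance separates: Σwᵢ(|x−xᵢ|+|y−yᵢ|) = Σwᵢ|x−xᵢ| + Σwᵢ|y−yᵢ|, so x and y are optimised independently as 1-D weighted medians.
Total weight W = 494; half = 247.
x-coordinate, sorted with cumulative weight:
  x=2 (Zone II, w=35) cum 35
  x=2 (Zone III, w=100) cum 135
  x=4 (Zone IV, w=120) cum 255  ← median
  x=5 (Zone I, w=100) cum 355
  x=8 (Zone V, w=70) cum 425
  x=9 (Zone VI, w=9) cum 434
  x=10 (Zone VII, w=60) cum 494
⇒ x* = 4
y-coordinate, sorted with cumulative weight:
  y=1 (Zone II, w=35) cum 35
  y=1 (Zone VI, w=9) cum 44
  y=2 (Zone V, w=70) cum 114
  y=3 (Zone I, w=100) cum 214
  y=3 (Zone VII, w=60) cum 274  ← median
  y=4 (Zone IV, w=120) cum 394
  y=5 (Zone III, w=100) cum 494
⇒ y* = 3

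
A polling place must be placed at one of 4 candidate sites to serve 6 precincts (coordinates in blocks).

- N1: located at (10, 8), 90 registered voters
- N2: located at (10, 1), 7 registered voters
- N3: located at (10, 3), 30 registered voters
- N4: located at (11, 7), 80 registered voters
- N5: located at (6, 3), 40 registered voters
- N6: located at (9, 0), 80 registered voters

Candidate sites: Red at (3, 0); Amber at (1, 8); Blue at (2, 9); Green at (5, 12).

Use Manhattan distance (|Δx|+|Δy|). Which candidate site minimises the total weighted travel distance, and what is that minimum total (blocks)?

Red, total 3626 blocks

Total weighted distance at each candidate:
  Red (3, 0): total = 3626
  Amber (1, 8): total = 3902
  Blue (2, 9): total = 3902
  Green (5, 12): total = 3902
Minimum is at Red with total 3626 blocks.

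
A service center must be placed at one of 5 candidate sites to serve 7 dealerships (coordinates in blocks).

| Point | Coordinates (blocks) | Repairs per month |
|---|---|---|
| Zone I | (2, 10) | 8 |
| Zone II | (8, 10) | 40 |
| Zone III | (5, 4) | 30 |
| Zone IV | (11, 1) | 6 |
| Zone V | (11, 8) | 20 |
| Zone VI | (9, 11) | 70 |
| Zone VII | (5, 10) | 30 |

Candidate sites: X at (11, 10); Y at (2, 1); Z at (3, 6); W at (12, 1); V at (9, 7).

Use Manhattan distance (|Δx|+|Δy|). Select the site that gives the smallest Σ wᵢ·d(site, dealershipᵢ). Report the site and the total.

Total weighted distance at each candidate:
  X (11, 10): total = 1036
  Y (2, 1): total = 2776
  Z (3, 6): total = 1748
  W (12, 1): total = 2528
  V (9, 7): total = 1048
Minimum is at X with total 1036 blocks.

X, total 1036 blocks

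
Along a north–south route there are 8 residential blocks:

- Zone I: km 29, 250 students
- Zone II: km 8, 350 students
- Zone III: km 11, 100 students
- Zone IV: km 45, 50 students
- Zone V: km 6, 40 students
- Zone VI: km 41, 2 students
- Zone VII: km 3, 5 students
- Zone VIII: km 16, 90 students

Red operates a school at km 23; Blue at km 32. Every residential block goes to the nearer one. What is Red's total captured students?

The indifferent point is the midpoint (23+32)/2 = 27.5; residential blocks left of it (closer to Red at 23) go to Red, those right go to Blue.
  Zone VII at 3 (w=5) → Red
  Zone V at 6 (w=40) → Red
  Zone II at 8 (w=350) → Red
  Zone III at 11 (w=100) → Red
  Zone VIII at 16 (w=90) → Red
  Zone I at 29 (w=250) → Blue
  Zone VI at 41 (w=2) → Blue
  Zone IV at 45 (w=50) → Blue
Red captures 585; Blue captures 302.

585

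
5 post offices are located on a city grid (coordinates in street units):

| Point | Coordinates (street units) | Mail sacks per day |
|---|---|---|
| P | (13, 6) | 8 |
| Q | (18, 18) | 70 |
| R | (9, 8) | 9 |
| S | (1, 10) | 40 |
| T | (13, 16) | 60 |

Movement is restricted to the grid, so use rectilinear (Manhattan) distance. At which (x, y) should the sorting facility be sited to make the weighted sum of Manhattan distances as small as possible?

(13, 16)

Manhattan distance separates: Σwᵢ(|x−xᵢ|+|y−yᵢ|) = Σwᵢ|x−xᵢ| + Σwᵢ|y−yᵢ|, so x and y are optimised independently as 1-D weighted medians.
Total weight W = 187; half = 93.5.
x-coordinate, sorted with cumulative weight:
  x=1 (S, w=40) cum 40
  x=9 (R, w=9) cum 49
  x=13 (P, w=8) cum 57
  x=13 (T, w=60) cum 117  ← median
  x=18 (Q, w=70) cum 187
⇒ x* = 13
y-coordinate, sorted with cumulative weight:
  y=6 (P, w=8) cum 8
  y=8 (R, w=9) cum 17
  y=10 (S, w=40) cum 57
  y=16 (T, w=60) cum 117  ← median
  y=18 (Q, w=70) cum 187
⇒ y* = 16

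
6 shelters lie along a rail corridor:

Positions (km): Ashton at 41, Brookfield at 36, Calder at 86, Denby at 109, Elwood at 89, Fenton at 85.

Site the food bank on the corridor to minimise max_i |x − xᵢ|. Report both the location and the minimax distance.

The 1-center on a line is the midpoint of the two extreme points: leftmost at 36, rightmost at 109.
Optimal location = (36 + 109)/2 = 72.5; maximum distance = (109 − 36)/2 = 36.5.

location 72.5, max distance 36.5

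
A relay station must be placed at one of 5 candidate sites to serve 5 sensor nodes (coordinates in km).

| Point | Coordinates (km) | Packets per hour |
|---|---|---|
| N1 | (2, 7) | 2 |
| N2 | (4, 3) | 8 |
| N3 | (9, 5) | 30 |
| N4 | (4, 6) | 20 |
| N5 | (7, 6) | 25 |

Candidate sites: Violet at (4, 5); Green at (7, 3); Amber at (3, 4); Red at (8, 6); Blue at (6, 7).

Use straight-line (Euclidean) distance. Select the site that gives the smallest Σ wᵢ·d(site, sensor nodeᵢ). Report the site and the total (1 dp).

Red, total 199.6 km

Total weighted distance at each candidate:
  Violet (4, 5): total = 270.7
  Green (7, 3): total = 281.5
  Amber (3, 4): total = 356.6
  Red (8, 6): total = 199.6
  Blue (6, 7): total = 232.0
Minimum is at Red with total 199.6 km.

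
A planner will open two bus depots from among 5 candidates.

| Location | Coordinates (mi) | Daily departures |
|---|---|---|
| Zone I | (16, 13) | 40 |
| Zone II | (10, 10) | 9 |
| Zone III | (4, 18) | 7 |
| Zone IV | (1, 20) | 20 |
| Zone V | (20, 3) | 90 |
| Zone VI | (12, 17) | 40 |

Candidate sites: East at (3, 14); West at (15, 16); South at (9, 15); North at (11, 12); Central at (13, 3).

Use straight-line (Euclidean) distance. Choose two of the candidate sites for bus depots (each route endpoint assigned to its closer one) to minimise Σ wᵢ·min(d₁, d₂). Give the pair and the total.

Evaluate every pair (each demand assigned to the nearer of the two):
  {West, Central}: total = 1321.0
  {South, Central}: total = 1340.8
  {North, Central}: total = 1378.7
  {East, Central}: total = 1651.0
  {East, North}: total = 1728.9
  {East, West}: total = 1732.2
  {West, North}: total = 1739.3
  {South, North}: total = 1743.3
  {West, South}: total = 1781.9
  {East, South}: total = 2101.8
Best pair: {West, Central} with total 1321.0.

{West, Central}, total 1321.0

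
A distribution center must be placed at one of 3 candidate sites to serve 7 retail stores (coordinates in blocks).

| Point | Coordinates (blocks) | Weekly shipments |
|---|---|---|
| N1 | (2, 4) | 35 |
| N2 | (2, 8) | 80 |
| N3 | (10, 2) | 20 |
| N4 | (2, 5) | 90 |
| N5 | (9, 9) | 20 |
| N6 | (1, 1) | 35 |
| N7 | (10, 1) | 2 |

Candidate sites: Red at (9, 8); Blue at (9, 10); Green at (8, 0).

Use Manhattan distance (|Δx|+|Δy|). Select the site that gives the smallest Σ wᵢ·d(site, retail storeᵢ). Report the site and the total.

Total weighted distance at each candidate:
  Red (9, 8): total = 2546
  Blue (9, 10): total = 3070
  Green (8, 0): total = 3026
Minimum is at Red with total 2546 blocks.

Red, total 2546 blocks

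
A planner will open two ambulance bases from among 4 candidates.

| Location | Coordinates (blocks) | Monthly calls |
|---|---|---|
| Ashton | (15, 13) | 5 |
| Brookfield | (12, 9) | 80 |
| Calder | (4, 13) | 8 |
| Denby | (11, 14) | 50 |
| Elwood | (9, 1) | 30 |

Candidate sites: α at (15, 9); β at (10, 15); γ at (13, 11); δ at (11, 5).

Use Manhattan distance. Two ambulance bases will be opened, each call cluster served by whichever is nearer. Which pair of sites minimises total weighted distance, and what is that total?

{γ, δ}, total 778

Evaluate every pair (each demand assigned to the nearer of the two):
  {γ, δ}: total = 778
  {β, δ}: total = 779
  {α, β}: total = 844
  {β, γ}: total = 844
  {α, δ}: total = 1010
  {α, γ}: total = 1018
Best pair: {γ, δ} with total 778.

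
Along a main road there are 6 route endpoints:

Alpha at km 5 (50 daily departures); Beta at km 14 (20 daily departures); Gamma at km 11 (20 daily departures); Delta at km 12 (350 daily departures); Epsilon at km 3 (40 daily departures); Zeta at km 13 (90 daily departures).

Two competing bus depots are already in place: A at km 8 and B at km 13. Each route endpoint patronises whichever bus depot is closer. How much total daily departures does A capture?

90

The indifferent point is the midpoint (8+13)/2 = 10.5; route endpoints left of it (closer to A at 8) go to A, those right go to B.
  Epsilon at 3 (w=40) → A
  Alpha at 5 (w=50) → A
  Gamma at 11 (w=20) → B
  Delta at 12 (w=350) → B
  Zeta at 13 (w=90) → B
  Beta at 14 (w=20) → B
A captures 90; B captures 480.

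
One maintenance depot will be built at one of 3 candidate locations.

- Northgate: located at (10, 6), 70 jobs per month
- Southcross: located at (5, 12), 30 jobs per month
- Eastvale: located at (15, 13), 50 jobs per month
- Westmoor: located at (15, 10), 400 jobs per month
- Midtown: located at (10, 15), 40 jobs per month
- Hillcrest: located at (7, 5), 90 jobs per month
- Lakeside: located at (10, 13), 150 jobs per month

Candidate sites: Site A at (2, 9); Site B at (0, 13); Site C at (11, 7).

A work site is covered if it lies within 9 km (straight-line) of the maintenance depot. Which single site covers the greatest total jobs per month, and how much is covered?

Site C, covering 830

Coverage radius r = 9 km; a point is covered iff (Δx)²+(Δy)² ≤ 9² = 81.
  Site A (2, 9): covers {Northgate, Southcross, Hillcrest, Lakeside} → 340
  Site B (0, 13): covers {Southcross} → 30
  Site C (11, 7): covers {Northgate, Southcross, Eastvale, Westmoor, Midtown, Hillcrest, Lakeside} → 830
Maximum coverage at Site C: 830 jobs per month.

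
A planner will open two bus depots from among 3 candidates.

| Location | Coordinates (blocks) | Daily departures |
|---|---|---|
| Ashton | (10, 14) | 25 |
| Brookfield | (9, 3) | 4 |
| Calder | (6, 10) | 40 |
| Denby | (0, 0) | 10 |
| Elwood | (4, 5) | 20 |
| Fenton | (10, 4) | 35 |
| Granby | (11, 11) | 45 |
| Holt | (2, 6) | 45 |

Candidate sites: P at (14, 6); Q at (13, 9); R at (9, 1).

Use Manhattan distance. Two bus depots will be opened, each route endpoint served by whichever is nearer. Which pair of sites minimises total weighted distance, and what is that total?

{Q, R}, total 1668

Evaluate every pair (each demand assigned to the nearer of the two):
  {Q, R}: total = 1668
  {P, Q}: total = 1902
  {P, R}: total = 2108
Best pair: {Q, R} with total 1668.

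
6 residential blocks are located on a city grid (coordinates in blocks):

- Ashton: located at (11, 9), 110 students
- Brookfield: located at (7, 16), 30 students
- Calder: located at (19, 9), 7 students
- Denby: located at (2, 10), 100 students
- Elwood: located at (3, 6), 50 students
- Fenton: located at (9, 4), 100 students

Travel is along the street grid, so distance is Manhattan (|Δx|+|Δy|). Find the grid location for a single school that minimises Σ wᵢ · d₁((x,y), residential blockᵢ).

Manhattan distance separates: Σwᵢ(|x−xᵢ|+|y−yᵢ|) = Σwᵢ|x−xᵢ| + Σwᵢ|y−yᵢ|, so x and y are optimised independently as 1-D weighted medians.
Total weight W = 397; half = 198.5.
x-coordinate, sorted with cumulative weight:
  x=2 (Denby, w=100) cum 100
  x=3 (Elwood, w=50) cum 150
  x=7 (Brookfield, w=30) cum 180
  x=9 (Fenton, w=100) cum 280  ← median
  x=11 (Ashton, w=110) cum 390
  x=19 (Calder, w=7) cum 397
⇒ x* = 9
y-coordinate, sorted with cumulative weight:
  y=4 (Fenton, w=100) cum 100
  y=6 (Elwood, w=50) cum 150
  y=9 (Ashton, w=110) cum 260  ← median
  y=9 (Calder, w=7) cum 267
  y=10 (Denby, w=100) cum 367
  y=16 (Brookfield, w=30) cum 397
⇒ y* = 9

(9, 9)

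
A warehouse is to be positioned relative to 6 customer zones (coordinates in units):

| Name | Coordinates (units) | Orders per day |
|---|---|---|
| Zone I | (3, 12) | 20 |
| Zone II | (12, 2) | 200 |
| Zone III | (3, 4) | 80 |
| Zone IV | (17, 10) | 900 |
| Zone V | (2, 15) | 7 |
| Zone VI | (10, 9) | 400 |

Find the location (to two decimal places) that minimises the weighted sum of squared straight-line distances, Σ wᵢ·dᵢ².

The minimiser of Σwᵢ‖p−pᵢ‖² is the weighted centroid p* = (Σwᵢpᵢ)/(Σwᵢ).
Σwᵢ = 1607.
Σwᵢxᵢ = 20·3 + 200·12 + 80·3 + 900·17 + 7·2 + 400·10 = 22014.
Σwᵢyᵢ = 20·12 + 200·2 + 80·4 + 900·10 + 7·15 + 400·9 = 13665.
x* = 22014/1607 = 13.70, y* = 13665/1607 = 8.50.

(13.70, 8.50)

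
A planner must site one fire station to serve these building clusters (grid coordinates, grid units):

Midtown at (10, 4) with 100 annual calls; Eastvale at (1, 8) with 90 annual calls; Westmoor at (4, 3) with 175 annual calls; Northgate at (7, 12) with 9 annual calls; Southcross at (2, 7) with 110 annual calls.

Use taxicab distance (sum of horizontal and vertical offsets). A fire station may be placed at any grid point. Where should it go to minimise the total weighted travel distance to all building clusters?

(4, 4)

Manhattan distance separates: Σwᵢ(|x−xᵢ|+|y−yᵢ|) = Σwᵢ|x−xᵢ| + Σwᵢ|y−yᵢ|, so x and y are optimised independently as 1-D weighted medians.
Total weight W = 484; half = 242.
x-coordinate, sorted with cumulative weight:
  x=1 (Eastvale, w=90) cum 90
  x=2 (Southcross, w=110) cum 200
  x=4 (Westmoor, w=175) cum 375  ← median
  x=7 (Northgate, w=9) cum 384
  x=10 (Midtown, w=100) cum 484
⇒ x* = 4
y-coordinate, sorted with cumulative weight:
  y=3 (Westmoor, w=175) cum 175
  y=4 (Midtown, w=100) cum 275  ← median
  y=7 (Southcross, w=110) cum 385
  y=8 (Eastvale, w=90) cum 475
  y=12 (Northgate, w=9) cum 484
⇒ y* = 4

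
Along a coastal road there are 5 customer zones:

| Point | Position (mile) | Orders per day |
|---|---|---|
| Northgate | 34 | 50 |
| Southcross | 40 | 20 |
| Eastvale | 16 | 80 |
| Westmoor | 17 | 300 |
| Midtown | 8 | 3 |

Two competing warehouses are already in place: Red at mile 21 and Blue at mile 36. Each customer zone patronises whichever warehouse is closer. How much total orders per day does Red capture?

The indifferent point is the midpoint (21+36)/2 = 28.5; customer zones left of it (closer to Red at 21) go to Red, those right go to Blue.
  Midtown at 8 (w=3) → Red
  Eastvale at 16 (w=80) → Red
  Westmoor at 17 (w=300) → Red
  Northgate at 34 (w=50) → Blue
  Southcross at 40 (w=20) → Blue
Red captures 383; Blue captures 70.

383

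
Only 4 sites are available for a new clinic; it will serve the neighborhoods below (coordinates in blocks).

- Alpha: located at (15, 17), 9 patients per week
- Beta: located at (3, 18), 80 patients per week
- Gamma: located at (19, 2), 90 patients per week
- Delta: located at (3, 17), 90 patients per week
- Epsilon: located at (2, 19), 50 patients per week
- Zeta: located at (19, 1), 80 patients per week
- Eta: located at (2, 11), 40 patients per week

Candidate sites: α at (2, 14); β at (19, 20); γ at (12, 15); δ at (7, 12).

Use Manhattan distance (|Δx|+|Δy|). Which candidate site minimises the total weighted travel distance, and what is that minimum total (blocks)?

α, total 6284 blocks

Total weighted distance at each candidate:
  α (2, 14): total = 6284
  β (19, 20): total = 8293
  γ (12, 15): total = 6735
  δ (7, 12): total = 6387
Minimum is at α with total 6284 blocks.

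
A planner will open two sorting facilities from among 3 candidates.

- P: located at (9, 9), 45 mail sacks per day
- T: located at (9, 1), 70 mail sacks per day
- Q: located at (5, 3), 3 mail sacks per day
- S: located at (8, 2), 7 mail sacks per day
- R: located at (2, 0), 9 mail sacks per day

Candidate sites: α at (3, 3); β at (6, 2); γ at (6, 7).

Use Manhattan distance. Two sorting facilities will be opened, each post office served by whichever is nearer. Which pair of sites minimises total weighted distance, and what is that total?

Evaluate every pair (each demand assigned to the nearer of the two):
  {β, γ}: total = 579
  {α, β}: total = 786
  {α, γ}: total = 869
Best pair: {β, γ} with total 579.

{β, γ}, total 579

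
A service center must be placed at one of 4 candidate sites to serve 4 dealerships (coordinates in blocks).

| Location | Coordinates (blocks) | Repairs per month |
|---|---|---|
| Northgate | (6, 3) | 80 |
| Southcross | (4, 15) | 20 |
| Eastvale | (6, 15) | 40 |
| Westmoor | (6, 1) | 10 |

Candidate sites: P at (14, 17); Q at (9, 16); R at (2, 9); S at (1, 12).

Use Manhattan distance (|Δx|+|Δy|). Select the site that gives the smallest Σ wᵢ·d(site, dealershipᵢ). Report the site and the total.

Total weighted distance at each candidate:
  P (14, 17): total = 2640
  Q (9, 16): total = 1740
  R (2, 9): total = 1480
  S (1, 12): total = 1720
Minimum is at R with total 1480 blocks.

R, total 1480 blocks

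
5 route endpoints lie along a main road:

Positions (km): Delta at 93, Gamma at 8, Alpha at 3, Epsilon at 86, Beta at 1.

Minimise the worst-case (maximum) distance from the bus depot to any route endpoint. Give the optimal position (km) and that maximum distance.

The 1-center on a line is the midpoint of the two extreme points: leftmost at 1, rightmost at 93.
Optimal location = (1 + 93)/2 = 47; maximum distance = (93 − 1)/2 = 46.

location 47, max distance 46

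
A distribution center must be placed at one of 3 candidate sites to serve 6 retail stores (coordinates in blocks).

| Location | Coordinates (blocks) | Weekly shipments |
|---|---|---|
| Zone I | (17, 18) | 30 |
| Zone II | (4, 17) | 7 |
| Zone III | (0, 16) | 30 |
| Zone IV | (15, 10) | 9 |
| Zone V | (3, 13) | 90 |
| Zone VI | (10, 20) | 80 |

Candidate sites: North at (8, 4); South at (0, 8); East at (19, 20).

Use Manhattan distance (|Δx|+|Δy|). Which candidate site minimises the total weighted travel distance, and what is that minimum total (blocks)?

South, total 3774 blocks

Total weighted distance at each candidate:
  North (8, 4): total = 4226
  South (0, 8): total = 3774
  East (19, 20): total = 3852
Minimum is at South with total 3774 blocks.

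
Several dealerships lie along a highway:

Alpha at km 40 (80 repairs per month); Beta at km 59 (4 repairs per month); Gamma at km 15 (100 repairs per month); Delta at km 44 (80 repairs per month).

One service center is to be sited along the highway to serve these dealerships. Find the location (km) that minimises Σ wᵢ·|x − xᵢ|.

For a sum of weighted absolute distances on a line, the optimum is the weighted median (not the mean). Total weight W = 264; half-weight = 132.
Sort by position and accumulate weight:
  km 15 (Gamma, w=100) → cum 100
  km 40 (Alpha, w=80) → cum 180  ≥ 132 → median here
  km 44 (Delta, w=80) → cum 260
  km 59 (Beta, w=4) → cum 264
Optimal location: km 40.

x = 40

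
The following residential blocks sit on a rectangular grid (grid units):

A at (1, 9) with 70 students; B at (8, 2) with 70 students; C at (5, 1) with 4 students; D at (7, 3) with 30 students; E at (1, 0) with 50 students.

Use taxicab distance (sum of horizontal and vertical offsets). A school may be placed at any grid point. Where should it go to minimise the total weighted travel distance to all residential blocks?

(1, 2)

Manhattan distance separates: Σwᵢ(|x−xᵢ|+|y−yᵢ|) = Σwᵢ|x−xᵢ| + Σwᵢ|y−yᵢ|, so x and y are optimised independently as 1-D weighted medians.
Total weight W = 224; half = 112.
x-coordinate, sorted with cumulative weight:
  x=1 (A, w=70) cum 70
  x=1 (E, w=50) cum 120  ← median
  x=5 (C, w=4) cum 124
  x=7 (D, w=30) cum 154
  x=8 (B, w=70) cum 224
⇒ x* = 1
y-coordinate, sorted with cumulative weight:
  y=0 (E, w=50) cum 50
  y=1 (C, w=4) cum 54
  y=2 (B, w=70) cum 124  ← median
  y=3 (D, w=30) cum 154
  y=9 (A, w=70) cum 224
⇒ y* = 2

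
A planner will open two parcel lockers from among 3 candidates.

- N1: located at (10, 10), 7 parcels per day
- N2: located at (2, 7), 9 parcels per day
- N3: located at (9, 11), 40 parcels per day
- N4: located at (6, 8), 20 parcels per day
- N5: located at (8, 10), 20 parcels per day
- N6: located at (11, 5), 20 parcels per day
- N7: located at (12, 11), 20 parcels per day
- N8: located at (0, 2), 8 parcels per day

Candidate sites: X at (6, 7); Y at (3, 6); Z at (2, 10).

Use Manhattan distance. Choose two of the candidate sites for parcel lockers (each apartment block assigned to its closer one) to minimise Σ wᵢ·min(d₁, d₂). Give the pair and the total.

{X, Y}, total 863

Evaluate every pair (each demand assigned to the nearer of the two):
  {X, Y}: total = 863
  {X, Z}: total = 896
  {Y, Z}: total = 1070
Best pair: {X, Y} with total 863.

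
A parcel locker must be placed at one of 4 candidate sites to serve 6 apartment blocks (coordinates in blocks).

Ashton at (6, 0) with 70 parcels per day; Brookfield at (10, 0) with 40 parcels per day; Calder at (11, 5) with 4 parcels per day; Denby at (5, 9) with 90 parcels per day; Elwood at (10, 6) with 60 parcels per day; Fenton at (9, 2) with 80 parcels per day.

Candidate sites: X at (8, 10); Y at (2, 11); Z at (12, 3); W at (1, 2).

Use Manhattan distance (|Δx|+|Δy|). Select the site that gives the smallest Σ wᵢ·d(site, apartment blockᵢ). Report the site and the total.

Total weighted distance at each candidate:
  X (8, 10): total = 2792
  Y (2, 11): total = 4380
  Z (12, 3): total = 2632
  W (1, 2): total = 3392
Minimum is at Z with total 2632 blocks.

Z, total 2632 blocks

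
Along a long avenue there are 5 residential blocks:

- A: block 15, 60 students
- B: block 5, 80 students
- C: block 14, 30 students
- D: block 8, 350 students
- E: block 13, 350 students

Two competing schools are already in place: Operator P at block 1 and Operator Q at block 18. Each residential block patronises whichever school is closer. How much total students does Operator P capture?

430

The indifferent point is the midpoint (1+18)/2 = 9.5; residential blocks left of it (closer to Operator P at 1) go to Operator P, those right go to Operator Q.
  B at 5 (w=80) → Operator P
  D at 8 (w=350) → Operator P
  E at 13 (w=350) → Operator Q
  C at 14 (w=30) → Operator Q
  A at 15 (w=60) → Operator Q
Operator P captures 430; Operator Q captures 440.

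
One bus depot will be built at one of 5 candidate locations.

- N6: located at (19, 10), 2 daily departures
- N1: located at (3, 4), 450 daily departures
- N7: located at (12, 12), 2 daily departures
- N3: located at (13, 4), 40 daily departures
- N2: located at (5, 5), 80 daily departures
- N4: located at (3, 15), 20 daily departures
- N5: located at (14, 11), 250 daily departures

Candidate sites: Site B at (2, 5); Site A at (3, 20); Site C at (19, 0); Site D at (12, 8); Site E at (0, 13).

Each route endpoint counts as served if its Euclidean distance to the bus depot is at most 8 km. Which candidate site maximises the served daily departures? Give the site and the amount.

Coverage radius r = 8 km; a point is covered iff (Δx)²+(Δy)² ≤ 8² = 64.
  Site B (2, 5): covers {N1, N2} → 530
  Site A (3, 20): covers {N4} → 20
  Site C (19, 0): covers {N3} → 40
  Site D (12, 8): covers {N6, N7, N3, N2, N5} → 374
  Site E (0, 13): covers {N4} → 20
Maximum coverage at Site B: 530 daily departures.

Site B, covering 530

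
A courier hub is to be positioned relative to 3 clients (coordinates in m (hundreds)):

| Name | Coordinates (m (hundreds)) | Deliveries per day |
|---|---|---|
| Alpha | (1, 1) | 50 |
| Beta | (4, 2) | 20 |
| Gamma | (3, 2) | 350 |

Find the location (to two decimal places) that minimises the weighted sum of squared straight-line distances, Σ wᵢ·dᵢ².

The minimiser of Σwᵢ‖p−pᵢ‖² is the weighted centroid p* = (Σwᵢpᵢ)/(Σwᵢ).
Σwᵢ = 420.
Σwᵢxᵢ = 50·1 + 20·4 + 350·3 = 1180.
Σwᵢyᵢ = 50·1 + 20·2 + 350·2 = 790.
x* = 1180/420 = 2.81, y* = 790/420 = 1.88.

(2.81, 1.88)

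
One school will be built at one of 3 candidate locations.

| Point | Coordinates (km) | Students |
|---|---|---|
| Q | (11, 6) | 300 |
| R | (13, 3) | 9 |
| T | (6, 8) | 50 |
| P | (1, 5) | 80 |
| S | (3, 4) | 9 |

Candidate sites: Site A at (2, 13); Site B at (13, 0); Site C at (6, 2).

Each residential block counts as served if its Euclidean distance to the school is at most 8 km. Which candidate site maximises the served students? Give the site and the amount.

Site C, covering 448

Coverage radius r = 8 km; a point is covered iff (Δx)²+(Δy)² ≤ 8² = 64.
  Site A (2, 13): covers {T} → 50
  Site B (13, 0): covers {Q, R} → 309
  Site C (6, 2): covers {Q, R, T, P, S} → 448
Maximum coverage at Site C: 448 students.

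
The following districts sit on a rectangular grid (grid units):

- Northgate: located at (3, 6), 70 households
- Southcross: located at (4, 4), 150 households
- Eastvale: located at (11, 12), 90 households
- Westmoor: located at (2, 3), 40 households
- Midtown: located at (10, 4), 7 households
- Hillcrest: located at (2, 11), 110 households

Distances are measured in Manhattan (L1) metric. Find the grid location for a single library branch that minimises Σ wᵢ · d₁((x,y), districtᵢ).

(4, 6)

Manhattan distance separates: Σwᵢ(|x−xᵢ|+|y−yᵢ|) = Σwᵢ|x−xᵢ| + Σwᵢ|y−yᵢ|, so x and y are optimised independently as 1-D weighted medians.
Total weight W = 467; half = 233.5.
x-coordinate, sorted with cumulative weight:
  x=2 (Westmoor, w=40) cum 40
  x=2 (Hillcrest, w=110) cum 150
  x=3 (Northgate, w=70) cum 220
  x=4 (Southcross, w=150) cum 370  ← median
  x=10 (Midtown, w=7) cum 377
  x=11 (Eastvale, w=90) cum 467
⇒ x* = 4
y-coordinate, sorted with cumulative weight:
  y=3 (Westmoor, w=40) cum 40
  y=4 (Southcross, w=150) cum 190
  y=4 (Midtown, w=7) cum 197
  y=6 (Northgate, w=70) cum 267  ← median
  y=11 (Hillcrest, w=110) cum 377
  y=12 (Eastvale, w=90) cum 467
⇒ y* = 6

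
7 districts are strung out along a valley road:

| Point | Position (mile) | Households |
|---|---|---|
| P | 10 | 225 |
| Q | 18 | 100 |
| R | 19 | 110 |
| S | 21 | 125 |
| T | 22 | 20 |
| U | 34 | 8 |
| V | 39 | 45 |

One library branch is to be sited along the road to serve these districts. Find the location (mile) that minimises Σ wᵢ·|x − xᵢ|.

For a sum of weighted absolute distances on a line, the optimum is the weighted median (not the mean). Total weight W = 633; half-weight = 316.5.
Sort by position and accumulate weight:
  mile 10 (P, w=225) → cum 225
  mile 18 (Q, w=100) → cum 325  ≥ 316.5 → median here
  mile 19 (R, w=110) → cum 435
  mile 21 (S, w=125) → cum 560
  mile 22 (T, w=20) → cum 580
  mile 34 (U, w=8) → cum 588
  mile 39 (V, w=45) → cum 633
Optimal location: mile 18.

x = 18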